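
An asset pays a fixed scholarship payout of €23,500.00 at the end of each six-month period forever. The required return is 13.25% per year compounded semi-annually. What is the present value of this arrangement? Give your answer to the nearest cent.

Periodic rate r = 0.1325/2 per half-year.
Level perpetuity: PV = PMT / r = 23,500 / (0.1325/2) = €354,716.98.

€354,716.98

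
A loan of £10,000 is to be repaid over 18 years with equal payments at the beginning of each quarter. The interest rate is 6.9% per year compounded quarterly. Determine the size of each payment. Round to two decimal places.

Level annuity due; solve PV = PMT × [(1 − (1+r)^−n)/r] × (1+r) for PMT.
Periodic rate r = 0.069/4 per quarter; n is counted in quarters.
With n = 72: PMT = 10,000 / ([(1 − (1+r)^−n)/r] × (1+r)) = £239.47

£239.47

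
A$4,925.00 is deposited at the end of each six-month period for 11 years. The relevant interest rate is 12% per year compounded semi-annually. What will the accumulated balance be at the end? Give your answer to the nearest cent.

A$213,707.03

This is an ordinary annuity: 22 deposits of A$4,925.00 at the end of each six-month period.
Periodic rate r = 0.12/2 per half-year; n is counted in half-years.
FV = PMT × [((1+r)^n − 1)/r] = 4,925 × [(1+r)^22 − 1] / r = A$213,707.03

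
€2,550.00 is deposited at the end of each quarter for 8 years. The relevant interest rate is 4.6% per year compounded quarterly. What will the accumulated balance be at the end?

This is an ordinary annuity: 32 deposits of €2,550.00 at the end of each quarter.
Periodic rate r = 0.046/4 per quarter; n is counted in quarters.
FV = PMT × [((1+r)^n − 1)/r] = 2,550 × [(1+r)^32 − 1] / r = €97,966.83

€97,966.83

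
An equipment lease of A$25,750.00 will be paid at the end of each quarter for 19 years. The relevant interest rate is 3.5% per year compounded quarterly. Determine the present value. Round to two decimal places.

This is an ordinary annuity: 76 payments of A$25,750.00 at the end of each quarter.
Periodic rate r = 0.035/4 per quarter; n is counted in quarters.
PV = PMT × [(1 − (1+r)^−n)/r] = 25,750 × [1 − (1+r)^−76] / r = A$1,425,039.65

A$1,425,039.65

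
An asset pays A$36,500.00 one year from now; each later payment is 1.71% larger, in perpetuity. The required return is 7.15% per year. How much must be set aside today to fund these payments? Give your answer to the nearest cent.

Periodic rate r = 0.0715 per year.
Growing perpetuity (Gordon): PV = PMT₁ / (r − g) = 36,500 / (r − 0.0171) = A$670,955.88.

A$670,955.88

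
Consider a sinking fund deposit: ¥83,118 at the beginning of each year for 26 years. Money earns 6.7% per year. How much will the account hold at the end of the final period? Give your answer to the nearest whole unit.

¥5,822,259

This is an annuity due: 26 deposits of ¥83,118 at the beginning of each year.
Periodic rate r = 0.067 per year.
FV = PMT × [((1+r)^n − 1)/r] × (1+r) = 83,118 × [(1+r)^26 − 1] / r × (1+r) = ¥5,822,259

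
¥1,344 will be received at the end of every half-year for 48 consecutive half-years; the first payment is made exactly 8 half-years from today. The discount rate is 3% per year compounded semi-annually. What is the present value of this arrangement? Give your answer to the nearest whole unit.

Ordinary annuity of 48 payments, first payment at period 8.
Periodic rate r = 0.03/2 per half-year; n is counted in half-years.
The ordinary-annuity PV formula values the stream one period before the first payment (period 7); discount that back 7 periods:
PV₀ = 1,344 × [1 − (1+r)^−48] / r × (1+r)^−7 = ¥41,225

¥41,225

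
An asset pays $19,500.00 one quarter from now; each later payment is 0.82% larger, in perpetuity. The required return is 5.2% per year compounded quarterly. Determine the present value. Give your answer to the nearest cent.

$4,062,500.00

Periodic rate r = 0.052/4 per quarter.
Growing perpetuity (Gordon): PV = PMT₁ / (r − g) = 19,500 / (r − 0.0082) = $4,062,500.00.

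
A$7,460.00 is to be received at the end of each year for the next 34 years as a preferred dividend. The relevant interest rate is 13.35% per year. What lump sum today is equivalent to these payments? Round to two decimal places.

A$55,091.42

This is an ordinary annuity: 34 payments of A$7,460.00 at the end of each year.
Periodic rate r = 0.1335 per year.
PV = PMT × [(1 − (1+r)^−n)/r] = 7,460 × [1 − (1+r)^−34] / r = A$55,091.42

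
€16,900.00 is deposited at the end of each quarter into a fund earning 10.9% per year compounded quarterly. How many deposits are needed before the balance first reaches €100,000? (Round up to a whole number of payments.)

Periodic rate r = 0.109/4 per quarter; n is counted in quarters.
Ordinary annuity FV: 100,000 = 16,900 × [((1+r)^n − 1)/r].
(1+r)^n = 1 + 100,000 × r / 16,900, so n = ln(1 + 100,000·r/16,900) / ln(1+r) = 5.56.
Round up to a whole number of payments: n = 6.

6 payments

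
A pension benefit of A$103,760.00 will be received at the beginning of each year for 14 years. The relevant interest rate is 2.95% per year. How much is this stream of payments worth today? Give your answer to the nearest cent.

This is an annuity due: 14 payments of A$103,760.00 at the beginning of each year.
Periodic rate r = 0.0295 per year.
PV = PMT × [(1 − (1+r)^−n)/r] × (1+r) = 103,760 × [1 − (1+r)^−14] / r × (1+r) = A$1,210,779.86

A$1,210,779.86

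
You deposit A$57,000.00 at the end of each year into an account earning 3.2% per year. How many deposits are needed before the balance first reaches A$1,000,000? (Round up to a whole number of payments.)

15 payments

Periodic rate r = 0.032 per year.
Ordinary annuity FV: 1,000,000 = 57,000 × [((1+r)^n − 1)/r].
(1+r)^n = 1 + 1,000,000 × r / 57,000, so n = ln(1 + 1,000,000·r/57,000) / ln(1+r) = 14.15.
Round up to a whole number of payments: n = 15.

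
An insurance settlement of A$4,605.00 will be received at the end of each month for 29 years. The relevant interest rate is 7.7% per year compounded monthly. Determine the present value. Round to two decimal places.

A$640,173.58

This is an ordinary annuity: 348 payments of A$4,605.00 at the end of each month.
Periodic rate r = 0.077/12 per month; n is counted in months.
PV = PMT × [(1 − (1+r)^−n)/r] = 4,605 × [1 − (1+r)^−348] / r = A$640,173.58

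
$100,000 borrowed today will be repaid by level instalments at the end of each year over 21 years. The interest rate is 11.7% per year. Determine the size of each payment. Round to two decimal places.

Level ordinary annuity; solve PV = PMT × [(1 − (1+r)^−n)/r] for PMT.
Periodic rate r = 0.117 per year.
With n = 21: PMT = 100,000 / ([(1 − (1+r)^−n)/r]) = $12,970.06

$12,970.06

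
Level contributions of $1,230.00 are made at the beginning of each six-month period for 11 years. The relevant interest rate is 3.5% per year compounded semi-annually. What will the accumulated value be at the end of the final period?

$33,235.41

This is an annuity due: 22 deposits of $1,230.00 at the beginning of each six-month period.
Periodic rate r = 0.035/2 per half-year; n is counted in half-years.
FV = PMT × [((1+r)^n − 1)/r] × (1+r) = 1,230 × [(1+r)^22 − 1] / r × (1+r) = $33,235.41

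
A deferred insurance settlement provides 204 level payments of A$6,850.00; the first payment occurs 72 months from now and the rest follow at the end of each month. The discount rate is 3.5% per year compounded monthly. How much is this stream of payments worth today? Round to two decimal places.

Ordinary annuity of 204 payments, first payment at period 72.
Periodic rate r = 0.035/12 per month; n is counted in months.
The ordinary-annuity PV formula values the stream one period before the first payment (period 71); discount that back 71 periods:
PV₀ = 6,850 × [1 − (1+r)^−204] / r × (1+r)^−71 = A$855,536.09

A$855,536.09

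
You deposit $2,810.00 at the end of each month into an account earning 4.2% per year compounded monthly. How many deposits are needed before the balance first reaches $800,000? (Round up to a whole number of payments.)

198 payments

Periodic rate r = 0.042/12 per month; n is counted in months.
Ordinary annuity FV: 800,000 = 2,810 × [((1+r)^n − 1)/r].
(1+r)^n = 1 + 800,000 × r / 2,810, so n = ln(1 + 800,000·r/2,810) / ln(1+r) = 197.88.
Round up to a whole number of payments: n = 198.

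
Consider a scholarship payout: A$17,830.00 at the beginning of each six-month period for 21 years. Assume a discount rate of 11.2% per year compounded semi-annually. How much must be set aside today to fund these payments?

This is an annuity due: 42 payments of A$17,830.00 at the beginning of each six-month period.
Periodic rate r = 0.112/2 per half-year; n is counted in half-years.
PV = PMT × [(1 − (1+r)^−n)/r] × (1+r) = 17,830 × [1 − (1+r)^−42] / r × (1+r) = A$302,123.78

A$302,123.78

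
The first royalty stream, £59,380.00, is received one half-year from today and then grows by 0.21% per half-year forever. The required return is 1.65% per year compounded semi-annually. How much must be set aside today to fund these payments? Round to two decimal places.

Periodic rate r = 0.0165/2 per half-year.
Growing perpetuity (Gordon): PV = PMT₁ / (r − g) = 59,380 / (r − 0.0021) = £9,655,284.55.

£9,655,284.55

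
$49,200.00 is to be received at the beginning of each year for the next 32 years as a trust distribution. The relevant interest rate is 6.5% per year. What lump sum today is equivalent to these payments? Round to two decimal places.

This is an annuity due: 32 payments of $49,200.00 at the beginning of each year.
Periodic rate r = 0.065 per year.
PV = PMT × [(1 − (1+r)^−n)/r] × (1+r) = 49,200 × [1 − (1+r)^−32] / r × (1+r) = $698,671.22

$698,671.22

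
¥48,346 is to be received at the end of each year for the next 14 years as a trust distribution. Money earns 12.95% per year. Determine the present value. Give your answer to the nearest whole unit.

¥305,457

This is an ordinary annuity: 14 payments of ¥48,346 at the end of each year.
Periodic rate r = 0.1295 per year.
PV = PMT × [(1 − (1+r)^−n)/r] = 48,346 × [1 − (1+r)^−14] / r = ¥305,457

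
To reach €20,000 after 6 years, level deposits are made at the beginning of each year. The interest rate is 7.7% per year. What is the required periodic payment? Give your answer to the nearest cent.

Level annuity due; solve FV = PMT × [((1+r)^n − 1)/r] × (1+r) for PMT.
Periodic rate r = 0.077 per year.
With n = 6: PMT = 20,000 / ([((1+r)^n − 1)/r] × (1+r)) = €2,550.61

€2,550.61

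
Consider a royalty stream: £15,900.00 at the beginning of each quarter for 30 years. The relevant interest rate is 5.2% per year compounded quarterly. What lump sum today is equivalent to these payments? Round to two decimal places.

£975,992.65

This is an annuity due: 120 payments of £15,900.00 at the beginning of each quarter.
Periodic rate r = 0.052/4 per quarter; n is counted in quarters.
PV = PMT × [(1 − (1+r)^−n)/r] × (1+r) = 15,900 × [1 − (1+r)^−120] / r × (1+r) = £975,992.65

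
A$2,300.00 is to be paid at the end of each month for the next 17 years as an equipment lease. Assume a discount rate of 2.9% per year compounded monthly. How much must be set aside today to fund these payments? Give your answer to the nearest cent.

This is an ordinary annuity: 204 payments of A$2,300.00 at the end of each month.
Periodic rate r = 0.029/12 per month; n is counted in months.
PV = PMT × [(1 − (1+r)^−n)/r] = 2,300 × [1 − (1+r)^−204] / r = A$370,073.51

A$370,073.51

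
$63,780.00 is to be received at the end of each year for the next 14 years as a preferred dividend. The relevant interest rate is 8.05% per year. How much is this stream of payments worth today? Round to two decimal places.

$524,293.79

This is an ordinary annuity: 14 payments of $63,780.00 at the end of each year.
Periodic rate r = 0.0805 per year.
PV = PMT × [(1 − (1+r)^−n)/r] = 63,780 × [1 − (1+r)^−14] / r = $524,293.79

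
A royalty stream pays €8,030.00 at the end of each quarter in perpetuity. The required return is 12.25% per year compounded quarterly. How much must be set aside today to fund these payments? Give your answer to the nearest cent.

Periodic rate r = 0.1225/4 per quarter.
Level perpetuity: PV = PMT / r = 8,030 / (0.1225/4) = €262,204.08.

€262,204.08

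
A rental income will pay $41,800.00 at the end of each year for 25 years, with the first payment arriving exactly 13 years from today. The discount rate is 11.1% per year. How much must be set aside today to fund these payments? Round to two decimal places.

Ordinary annuity of 25 payments, first payment at period 13.
Periodic rate r = 0.111 per year.
The ordinary-annuity PV formula values the stream one period before the first payment (period 12); discount that back 12 periods:
PV₀ = 41,800 × [1 − (1+r)^−25] / r × (1+r)^−12 = $98,820.45

$98,820.45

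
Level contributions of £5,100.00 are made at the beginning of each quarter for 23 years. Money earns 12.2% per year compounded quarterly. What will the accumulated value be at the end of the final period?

£2,561,280.65

This is an annuity due: 92 deposits of £5,100.00 at the beginning of each quarter.
Periodic rate r = 0.122/4 per quarter; n is counted in quarters.
FV = PMT × [((1+r)^n − 1)/r] × (1+r) = 5,100 × [(1+r)^92 − 1] / r × (1+r) = £2,561,280.65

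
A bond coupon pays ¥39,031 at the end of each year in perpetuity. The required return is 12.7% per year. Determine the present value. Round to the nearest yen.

¥307,331

Periodic rate r = 0.127 per year.
Level perpetuity: PV = PMT / r = 39,031 / (0.127) = ¥307,331.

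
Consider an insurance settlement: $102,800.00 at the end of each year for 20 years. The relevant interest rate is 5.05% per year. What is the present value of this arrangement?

This is an ordinary annuity: 20 payments of $102,800.00 at the end of each year.
Periodic rate r = 0.0505 per year.
PV = PMT × [(1 − (1+r)^−n)/r] = 102,800 × [1 − (1+r)^−20] / r = $1,275,701.29

$1,275,701.29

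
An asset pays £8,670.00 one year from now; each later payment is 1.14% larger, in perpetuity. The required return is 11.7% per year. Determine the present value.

£82,102.27

Periodic rate r = 0.117 per year.
Growing perpetuity (Gordon): PV = PMT₁ / (r − g) = 8,670 / (r − 0.0114) = £82,102.27.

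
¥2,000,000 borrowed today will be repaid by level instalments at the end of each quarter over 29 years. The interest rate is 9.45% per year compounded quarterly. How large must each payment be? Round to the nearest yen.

¥50,623

Level ordinary annuity; solve PV = PMT × [(1 − (1+r)^−n)/r] for PMT.
Periodic rate r = 0.0945/4 per quarter; n is counted in quarters.
With n = 116: PMT = 2,000,000 / ([(1 − (1+r)^−n)/r]) = ¥50,623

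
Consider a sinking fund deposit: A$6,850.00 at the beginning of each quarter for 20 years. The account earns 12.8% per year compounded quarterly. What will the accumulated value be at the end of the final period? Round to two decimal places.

This is an annuity due: 80 deposits of A$6,850.00 at the beginning of each quarter.
Periodic rate r = 0.128/4 per quarter; n is counted in quarters.
FV = PMT × [((1+r)^n − 1)/r] × (1+r) = 6,850 × [(1+r)^80 − 1] / r × (1+r) = A$2,524,427.09

A$2,524,427.09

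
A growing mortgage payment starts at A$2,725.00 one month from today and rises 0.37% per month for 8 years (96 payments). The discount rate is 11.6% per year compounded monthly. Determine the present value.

A$198,167.53

Periodic rate r = 0.116/12 per month; n is counted in months.
Growing ordinary annuity: PV = PMT₁ × [1 − ((1+g)/(1+r))^n] / (r − g) = 2,725 × [1 − ((1+0.0037)/(1+r))^96] / (r − 0.0037) = A$198,167.53.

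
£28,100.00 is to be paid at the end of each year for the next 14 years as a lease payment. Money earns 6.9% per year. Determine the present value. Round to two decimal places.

This is an ordinary annuity: 14 payments of £28,100.00 at the end of each year.
Periodic rate r = 0.069 per year.
PV = PMT × [(1 − (1+r)^−n)/r] = 28,100 × [1 − (1+r)^−14] / r = £247,228.19

£247,228.19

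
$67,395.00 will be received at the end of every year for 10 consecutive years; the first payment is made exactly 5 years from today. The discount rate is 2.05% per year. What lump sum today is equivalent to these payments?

Ordinary annuity of 10 payments, first payment at period 5.
Periodic rate r = 0.0205 per year.
The ordinary-annuity PV formula values the stream one period before the first payment (period 4); discount that back 4 periods:
PV₀ = 67,395 × [1 − (1+r)^−10] / r × (1+r)^−4 = $556,726.06

$556,726.06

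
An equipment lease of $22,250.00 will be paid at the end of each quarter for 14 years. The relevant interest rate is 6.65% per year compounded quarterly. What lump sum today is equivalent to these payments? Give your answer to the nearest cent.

This is an ordinary annuity: 56 payments of $22,250.00 at the end of each quarter.
Periodic rate r = 0.0665/4 per quarter; n is counted in quarters.
PV = PMT × [(1 − (1+r)^−n)/r] = 22,250 × [1 − (1+r)^−56] / r = $806,771.07

$806,771.07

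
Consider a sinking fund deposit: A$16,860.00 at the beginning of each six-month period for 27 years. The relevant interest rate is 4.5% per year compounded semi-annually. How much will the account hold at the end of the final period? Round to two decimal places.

This is an annuity due: 54 deposits of A$16,860.00 at the beginning of each six-month period.
Periodic rate r = 0.045/2 per half-year; n is counted in half-years.
FV = PMT × [((1+r)^n − 1)/r] × (1+r) = 16,860 × [(1+r)^54 − 1] / r × (1+r) = A$1,781,560.53

A$1,781,560.53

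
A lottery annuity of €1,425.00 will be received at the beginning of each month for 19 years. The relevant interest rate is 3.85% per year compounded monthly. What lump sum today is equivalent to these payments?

This is an annuity due: 228 payments of €1,425.00 at the beginning of each month.
Periodic rate r = 0.0385/12 per month; n is counted in months.
PV = PMT × [(1 − (1+r)^−n)/r] × (1+r) = 1,425 × [1 − (1+r)^−228] / r × (1+r) = €230,922.08

€230,922.08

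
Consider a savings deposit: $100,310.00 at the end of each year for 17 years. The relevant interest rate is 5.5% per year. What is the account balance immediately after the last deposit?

$2,708,009.15

This is an ordinary annuity: 17 deposits of $100,310.00 at the end of each year.
Periodic rate r = 0.055 per year.
FV = PMT × [((1+r)^n − 1)/r] = 100,310 × [(1+r)^17 − 1] / r = $2,708,009.15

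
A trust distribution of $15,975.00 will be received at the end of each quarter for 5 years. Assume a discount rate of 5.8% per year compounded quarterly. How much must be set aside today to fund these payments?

$275,625.63

This is an ordinary annuity: 20 payments of $15,975.00 at the end of each quarter.
Periodic rate r = 0.058/4 per quarter; n is counted in quarters.
PV = PMT × [(1 − (1+r)^−n)/r] = 15,975 × [1 − (1+r)^−20] / r = $275,625.63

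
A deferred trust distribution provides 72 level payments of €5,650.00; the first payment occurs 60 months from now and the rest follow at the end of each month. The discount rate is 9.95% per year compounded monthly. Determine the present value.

Ordinary annuity of 72 payments, first payment at period 60.
Periodic rate r = 0.0995/12 per month; n is counted in months.
The ordinary-annuity PV formula values the stream one period before the first payment (period 59); discount that back 59 periods:
PV₀ = 5,650 × [1 − (1+r)^−72] / r × (1+r)^−59 = €187,619.23

€187,619.23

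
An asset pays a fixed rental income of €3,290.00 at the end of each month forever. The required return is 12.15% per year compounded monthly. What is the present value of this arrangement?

€324,938.27

Periodic rate r = 0.1215/12 per month.
Level perpetuity: PV = PMT / r = 3,290 / (0.1215/12) = €324,938.27.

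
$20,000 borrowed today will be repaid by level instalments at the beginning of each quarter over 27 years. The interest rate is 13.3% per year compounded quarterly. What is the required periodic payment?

$662.98

Level annuity due; solve PV = PMT × [(1 − (1+r)^−n)/r] × (1+r) for PMT.
Periodic rate r = 0.133/4 per quarter; n is counted in quarters.
With n = 108: PMT = 20,000 / ([(1 − (1+r)^−n)/r] × (1+r)) = $662.98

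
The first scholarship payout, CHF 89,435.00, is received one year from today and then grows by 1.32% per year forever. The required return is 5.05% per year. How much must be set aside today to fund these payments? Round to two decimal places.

CHF 2,397,721.18

Periodic rate r = 0.0505 per year.
Growing perpetuity (Gordon): PV = PMT₁ / (r − g) = 89,435 / (r − 0.0132) = CHF 2,397,721.18.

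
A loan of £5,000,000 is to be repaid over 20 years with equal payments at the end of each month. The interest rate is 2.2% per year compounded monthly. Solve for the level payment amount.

£25,770.48

Level ordinary annuity; solve PV = PMT × [(1 − (1+r)^−n)/r] for PMT.
Periodic rate r = 0.022/12 per month; n is counted in months.
With n = 240: PMT = 5,000,000 / ([(1 − (1+r)^−n)/r]) = £25,770.48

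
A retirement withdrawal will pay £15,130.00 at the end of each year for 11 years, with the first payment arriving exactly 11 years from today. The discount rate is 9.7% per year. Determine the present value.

Ordinary annuity of 11 payments, first payment at period 11.
Periodic rate r = 0.097 per year.
The ordinary-annuity PV formula values the stream one period before the first payment (period 10); discount that back 10 periods:
PV₀ = 15,130 × [1 − (1+r)^−11] / r × (1+r)^−10 = £39,480.03

£39,480.03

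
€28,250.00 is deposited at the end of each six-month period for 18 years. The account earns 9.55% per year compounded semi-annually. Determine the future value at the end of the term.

This is an ordinary annuity: 36 deposits of €28,250.00 at the end of each six-month period.
Periodic rate r = 0.0955/2 per half-year; n is counted in half-years.
FV = PMT × [((1+r)^n − 1)/r] = 28,250 × [(1+r)^36 − 1] / r = €2,580,289.32

€2,580,289.32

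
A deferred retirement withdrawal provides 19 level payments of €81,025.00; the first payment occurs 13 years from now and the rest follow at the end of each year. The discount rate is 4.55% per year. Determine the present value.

€595,751.40

Ordinary annuity of 19 payments, first payment at period 13.
Periodic rate r = 0.0455 per year.
The ordinary-annuity PV formula values the stream one period before the first payment (period 12); discount that back 12 periods:
PV₀ = 81,025 × [1 − (1+r)^−19] / r × (1+r)^−12 = €595,751.40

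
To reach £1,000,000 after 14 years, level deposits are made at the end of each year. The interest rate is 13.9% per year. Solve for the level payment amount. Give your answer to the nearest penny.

Level ordinary annuity; solve FV = PMT × [((1+r)^n − 1)/r] for PMT.
Periodic rate r = 0.139 per year.
With n = 14: PMT = 1,000,000 / ([((1+r)^n − 1)/r]) = £26,808.66

£26,808.66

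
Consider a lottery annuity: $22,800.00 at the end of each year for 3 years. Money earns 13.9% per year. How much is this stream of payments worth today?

$53,022.16

This is an ordinary annuity: 3 payments of $22,800.00 at the end of each year.
Periodic rate r = 0.139 per year.
PV = PMT × [(1 − (1+r)^−n)/r] = 22,800 × [1 − (1+r)^−3] / r = $53,022.16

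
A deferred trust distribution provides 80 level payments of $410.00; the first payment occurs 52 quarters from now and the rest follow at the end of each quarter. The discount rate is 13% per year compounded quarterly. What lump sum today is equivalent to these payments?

$2,277.80

Ordinary annuity of 80 payments, first payment at period 52.
Periodic rate r = 0.13/4 per quarter; n is counted in quarters.
The ordinary-annuity PV formula values the stream one period before the first payment (period 51); discount that back 51 periods:
PV₀ = 410 × [1 − (1+r)^−80] / r × (1+r)^−51 = $2,277.80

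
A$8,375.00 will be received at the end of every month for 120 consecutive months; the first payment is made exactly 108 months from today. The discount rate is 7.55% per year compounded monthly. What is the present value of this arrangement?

A$359,847.55

Ordinary annuity of 120 payments, first payment at period 108.
Periodic rate r = 0.0755/12 per month; n is counted in months.
The ordinary-annuity PV formula values the stream one period before the first payment (period 107); discount that back 107 periods:
PV₀ = 8,375 × [1 − (1+r)^−120] / r × (1+r)^−107 = A$359,847.55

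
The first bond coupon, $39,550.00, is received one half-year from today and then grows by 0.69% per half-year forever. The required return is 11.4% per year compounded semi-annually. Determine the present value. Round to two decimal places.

$789,421.16

Periodic rate r = 0.114/2 per half-year.
Growing perpetuity (Gordon): PV = PMT₁ / (r − g) = 39,550 / (r − 0.0069) = $789,421.16.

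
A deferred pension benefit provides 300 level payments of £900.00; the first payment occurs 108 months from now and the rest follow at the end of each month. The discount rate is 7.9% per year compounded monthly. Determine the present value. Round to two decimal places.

Ordinary annuity of 300 payments, first payment at period 108.
Periodic rate r = 0.079/12 per month; n is counted in months.
The ordinary-annuity PV formula values the stream one period before the first payment (period 107); discount that back 107 periods:
PV₀ = 900 × [1 − (1+r)^−300] / r × (1+r)^−107 = £58,283.27

£58,283.27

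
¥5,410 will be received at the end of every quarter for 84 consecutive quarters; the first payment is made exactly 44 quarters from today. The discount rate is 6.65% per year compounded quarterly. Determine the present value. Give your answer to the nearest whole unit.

Ordinary annuity of 84 payments, first payment at period 44.
Periodic rate r = 0.0665/4 per quarter; n is counted in quarters.
The ordinary-annuity PV formula values the stream one period before the first payment (period 43); discount that back 43 periods:
PV₀ = 5,410 × [1 − (1+r)^−84] / r × (1+r)^−43 = ¥120,060

¥120,060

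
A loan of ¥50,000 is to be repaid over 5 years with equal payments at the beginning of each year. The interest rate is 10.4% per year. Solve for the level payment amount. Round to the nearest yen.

¥12,070

Level annuity due; solve PV = PMT × [(1 − (1+r)^−n)/r] × (1+r) for PMT.
Periodic rate r = 0.104 per year.
With n = 5: PMT = 50,000 / ([(1 − (1+r)^−n)/r] × (1+r)) = ¥12,070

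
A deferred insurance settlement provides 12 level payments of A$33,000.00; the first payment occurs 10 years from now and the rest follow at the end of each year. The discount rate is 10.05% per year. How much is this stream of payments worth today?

Ordinary annuity of 12 payments, first payment at period 10.
Periodic rate r = 0.1005 per year.
The ordinary-annuity PV formula values the stream one period before the first payment (period 9); discount that back 9 periods:
PV₀ = 33,000 × [1 − (1+r)^−12] / r × (1+r)^−9 = A$94,737.74

A$94,737.74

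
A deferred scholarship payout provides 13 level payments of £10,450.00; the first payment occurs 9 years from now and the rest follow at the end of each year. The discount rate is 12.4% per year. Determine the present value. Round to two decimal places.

£25,842.17

Ordinary annuity of 13 payments, first payment at period 9.
Periodic rate r = 0.124 per year.
The ordinary-annuity PV formula values the stream one period before the first payment (period 8); discount that back 8 periods:
PV₀ = 10,450 × [1 − (1+r)^−13] / r × (1+r)^−8 = £25,842.17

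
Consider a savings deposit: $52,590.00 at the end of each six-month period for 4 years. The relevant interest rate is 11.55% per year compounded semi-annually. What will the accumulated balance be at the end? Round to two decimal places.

$516,322.66

This is an ordinary annuity: 8 deposits of $52,590.00 at the end of each six-month period.
Periodic rate r = 0.1155/2 per half-year; n is counted in half-years.
FV = PMT × [((1+r)^n − 1)/r] = 52,590 × [(1+r)^8 − 1] / r = $516,322.66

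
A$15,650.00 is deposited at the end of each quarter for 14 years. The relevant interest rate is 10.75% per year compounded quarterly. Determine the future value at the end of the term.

A$1,988,960.46

This is an ordinary annuity: 56 deposits of A$15,650.00 at the end of each quarter.
Periodic rate r = 0.1075/4 per quarter; n is counted in quarters.
FV = PMT × [((1+r)^n − 1)/r] = 15,650 × [(1+r)^56 − 1] / r = A$1,988,960.46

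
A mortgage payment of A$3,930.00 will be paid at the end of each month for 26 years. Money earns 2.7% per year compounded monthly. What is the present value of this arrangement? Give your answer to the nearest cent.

A$880,347.79

This is an ordinary annuity: 312 payments of A$3,930.00 at the end of each month.
Periodic rate r = 0.027/12 per month; n is counted in months.
PV = PMT × [(1 − (1+r)^−n)/r] = 3,930 × [1 − (1+r)^−312] / r = A$880,347.79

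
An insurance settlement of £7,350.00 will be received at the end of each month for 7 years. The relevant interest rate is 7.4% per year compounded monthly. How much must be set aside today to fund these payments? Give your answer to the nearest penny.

£480,738.76

This is an ordinary annuity: 84 payments of £7,350.00 at the end of each month.
Periodic rate r = 0.074/12 per month; n is counted in months.
PV = PMT × [(1 − (1+r)^−n)/r] = 7,350 × [1 − (1+r)^−84] / r = £480,738.76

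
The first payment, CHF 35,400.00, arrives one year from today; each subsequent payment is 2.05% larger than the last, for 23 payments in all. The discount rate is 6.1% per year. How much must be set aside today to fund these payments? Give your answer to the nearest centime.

CHF 516,970.98

Periodic rate r = 0.061 per year.
Growing ordinary annuity: PV = PMT₁ × [1 − ((1+g)/(1+r))^n] / (r − g) = 35,400 × [1 − ((1+0.0205)/(1+r))^23] / (r − 0.0205) = CHF 516,970.98.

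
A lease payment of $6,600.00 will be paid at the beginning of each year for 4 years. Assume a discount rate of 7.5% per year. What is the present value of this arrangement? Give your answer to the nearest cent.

$23,763.47

This is an annuity due: 4 payments of $6,600.00 at the beginning of each year.
Periodic rate r = 0.075 per year.
PV = PMT × [(1 − (1+r)^−n)/r] × (1+r) = 6,600 × [1 − (1+r)^−4] / r × (1+r) = $23,763.47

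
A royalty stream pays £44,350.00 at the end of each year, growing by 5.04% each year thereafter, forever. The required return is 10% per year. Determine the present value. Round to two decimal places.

Periodic rate r = 0.1 per year.
Growing perpetuity (Gordon): PV = PMT₁ / (r − g) = 44,350 / (r − 0.0504) = £894,153.23.

£894,153.23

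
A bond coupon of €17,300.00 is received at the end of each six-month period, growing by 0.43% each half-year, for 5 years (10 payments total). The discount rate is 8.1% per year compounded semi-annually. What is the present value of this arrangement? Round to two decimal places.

Periodic rate r = 0.081/2 per half-year; n is counted in half-years.
Growing ordinary annuity: PV = PMT₁ × [1 − ((1+g)/(1+r))^n] / (r − g) = 17,300 × [1 − ((1+0.0043)/(1+r))^10] / (r − 0.0043) = €142,509.62.

€142,509.62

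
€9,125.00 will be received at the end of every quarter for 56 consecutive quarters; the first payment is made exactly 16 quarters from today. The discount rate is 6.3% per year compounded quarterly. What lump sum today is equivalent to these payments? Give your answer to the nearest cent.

€267,276.27

Ordinary annuity of 56 payments, first payment at period 16.
Periodic rate r = 0.063/4 per quarter; n is counted in quarters.
The ordinary-annuity PV formula values the stream one period before the first payment (period 15); discount that back 15 periods:
PV₀ = 9,125 × [1 − (1+r)^−56] / r × (1+r)^−15 = €267,276.27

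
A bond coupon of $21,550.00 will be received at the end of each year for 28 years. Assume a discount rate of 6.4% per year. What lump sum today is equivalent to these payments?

This is an ordinary annuity: 28 payments of $21,550.00 at the end of each year.
Periodic rate r = 0.064 per year.
PV = PMT × [(1 − (1+r)^−n)/r] = 21,550 × [1 − (1+r)^−28] / r = $277,439.63

$277,439.63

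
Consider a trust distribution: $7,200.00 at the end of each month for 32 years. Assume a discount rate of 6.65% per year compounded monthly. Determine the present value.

$1,143,628.35

This is an ordinary annuity: 384 payments of $7,200.00 at the end of each month.
Periodic rate r = 0.0665/12 per month; n is counted in months.
PV = PMT × [(1 − (1+r)^−n)/r] = 7,200 × [1 − (1+r)^−384] / r = $1,143,628.35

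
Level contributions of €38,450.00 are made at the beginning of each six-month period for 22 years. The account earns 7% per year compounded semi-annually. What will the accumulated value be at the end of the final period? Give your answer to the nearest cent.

€4,028,855.32

This is an annuity due: 44 deposits of €38,450.00 at the beginning of each six-month period.
Periodic rate r = 0.07/2 per half-year; n is counted in half-years.
FV = PMT × [((1+r)^n − 1)/r] × (1+r) = 38,450 × [(1+r)^44 − 1] / r × (1+r) = €4,028,855.32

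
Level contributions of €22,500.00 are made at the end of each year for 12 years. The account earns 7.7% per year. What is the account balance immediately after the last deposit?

This is an ordinary annuity: 12 deposits of €22,500.00 at the end of each year.
Periodic rate r = 0.077 per year.
FV = PMT × [((1+r)^n − 1)/r] = 22,500 × [(1+r)^12 − 1] / r = €419,464.79

€419,464.79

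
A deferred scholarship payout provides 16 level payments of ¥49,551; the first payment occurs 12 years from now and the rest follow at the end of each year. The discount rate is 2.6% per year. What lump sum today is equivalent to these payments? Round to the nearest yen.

Ordinary annuity of 16 payments, first payment at period 12.
Periodic rate r = 0.026 per year.
The ordinary-annuity PV formula values the stream one period before the first payment (period 11); discount that back 11 periods:
PV₀ = 49,551 × [1 − (1+r)^−16] / r × (1+r)^−11 = ¥483,988

¥483,988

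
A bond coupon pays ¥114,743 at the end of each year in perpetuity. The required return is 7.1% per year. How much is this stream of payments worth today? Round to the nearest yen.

¥1,616,099

Periodic rate r = 0.071 per year.
Level perpetuity: PV = PMT / r = 114,743 / (0.071) = ¥1,616,099.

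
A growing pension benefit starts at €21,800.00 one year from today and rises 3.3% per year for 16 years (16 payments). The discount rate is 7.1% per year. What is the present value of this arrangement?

€251,839.40

Periodic rate r = 0.071 per year.
Growing ordinary annuity: PV = PMT₁ × [1 − ((1+g)/(1+r))^n] / (r − g) = 21,800 × [1 − ((1+0.033)/(1+r))^16] / (r − 0.033) = €251,839.40.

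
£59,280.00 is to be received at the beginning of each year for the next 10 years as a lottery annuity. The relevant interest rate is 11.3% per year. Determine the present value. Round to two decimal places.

This is an annuity due: 10 payments of £59,280.00 at the beginning of each year.
Periodic rate r = 0.113 per year.
PV = PMT × [(1 − (1+r)^−n)/r] × (1+r) = 59,280 × [1 − (1+r)^−10] / r × (1+r) = £383,723.62

£383,723.62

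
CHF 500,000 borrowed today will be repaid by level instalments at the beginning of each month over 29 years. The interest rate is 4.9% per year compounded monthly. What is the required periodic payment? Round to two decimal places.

CHF 2,683.15

Level annuity due; solve PV = PMT × [(1 − (1+r)^−n)/r] × (1+r) for PMT.
Periodic rate r = 0.049/12 per month; n is counted in months.
With n = 348: PMT = 500,000 / ([(1 − (1+r)^−n)/r] × (1+r)) = CHF 2,683.15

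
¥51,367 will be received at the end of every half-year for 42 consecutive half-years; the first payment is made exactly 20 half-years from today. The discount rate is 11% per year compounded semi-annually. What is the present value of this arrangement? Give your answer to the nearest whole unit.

¥302,056

Ordinary annuity of 42 payments, first payment at period 20.
Periodic rate r = 0.11/2 per half-year; n is counted in half-years.
The ordinary-annuity PV formula values the stream one period before the first payment (period 19); discount that back 19 periods:
PV₀ = 51,367 × [1 − (1+r)^−42] / r × (1+r)^−19 = ¥302,056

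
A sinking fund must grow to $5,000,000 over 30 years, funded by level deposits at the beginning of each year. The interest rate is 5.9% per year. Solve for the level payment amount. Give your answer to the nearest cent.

Level annuity due; solve FV = PMT × [((1+r)^n − 1)/r] × (1+r) for PMT.
Periodic rate r = 0.059 per year.
With n = 30: PMT = 5,000,000 / ([((1+r)^n − 1)/r] × (1+r)) = $60,780.26

$60,780.26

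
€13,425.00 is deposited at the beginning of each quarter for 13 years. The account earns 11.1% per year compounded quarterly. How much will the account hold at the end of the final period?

This is an annuity due: 52 deposits of €13,425.00 at the beginning of each quarter.
Periodic rate r = 0.111/4 per quarter; n is counted in quarters.
FV = PMT × [((1+r)^n − 1)/r] × (1+r) = 13,425 × [(1+r)^52 − 1] / r × (1+r) = €1,566,688.29

€1,566,688.29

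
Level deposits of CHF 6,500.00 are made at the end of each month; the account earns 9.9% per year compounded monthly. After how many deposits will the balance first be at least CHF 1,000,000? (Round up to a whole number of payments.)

Periodic rate r = 0.099/12 per month; n is counted in months.
Ordinary annuity FV: 1,000,000 = 6,500 × [((1+r)^n − 1)/r].
(1+r)^n = 1 + 1,000,000 × r / 6,500, so n = ln(1 + 1,000,000·r/6,500) / ln(1+r) = 99.74.
Round up to a whole number of payments: n = 100.

100 payments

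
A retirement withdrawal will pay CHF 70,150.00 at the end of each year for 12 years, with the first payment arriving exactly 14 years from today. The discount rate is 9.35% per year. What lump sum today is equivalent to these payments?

CHF 154,426.04

Ordinary annuity of 12 payments, first payment at period 14.
Periodic rate r = 0.0935 per year.
The ordinary-annuity PV formula values the stream one period before the first payment (period 13); discount that back 13 periods:
PV₀ = 70,150 × [1 − (1+r)^−12] / r × (1+r)^−13 = CHF 154,426.04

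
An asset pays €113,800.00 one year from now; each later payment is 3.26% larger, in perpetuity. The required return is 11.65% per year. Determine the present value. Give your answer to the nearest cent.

€1,356,376.64

Periodic rate r = 0.1165 per year.
Growing perpetuity (Gordon): PV = PMT₁ / (r − g) = 113,800 / (r − 0.0326) = €1,356,376.64.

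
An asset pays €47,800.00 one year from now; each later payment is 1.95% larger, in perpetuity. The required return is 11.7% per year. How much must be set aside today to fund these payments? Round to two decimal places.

Periodic rate r = 0.117 per year.
Growing perpetuity (Gordon): PV = PMT₁ / (r − g) = 47,800 / (r − 0.0195) = €490,256.41.

€490,256.41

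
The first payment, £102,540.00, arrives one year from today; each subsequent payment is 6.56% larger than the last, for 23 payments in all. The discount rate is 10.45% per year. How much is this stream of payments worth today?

Periodic rate r = 0.1045 per year.
Growing ordinary annuity: PV = PMT₁ × [1 − ((1+g)/(1+r))^n] / (r − g) = 102,540 × [1 − ((1+0.0656)/(1+r))^23] / (r − 0.0656) = £1,480,412.37.

£1,480,412.37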